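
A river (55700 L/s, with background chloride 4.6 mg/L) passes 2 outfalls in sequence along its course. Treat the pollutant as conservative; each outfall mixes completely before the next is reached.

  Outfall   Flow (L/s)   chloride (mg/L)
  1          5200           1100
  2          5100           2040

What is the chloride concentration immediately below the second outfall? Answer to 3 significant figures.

Outfall 1: combined Q = 60900 L/s; C = (55700·4.600 + 5200·1100)/60900 = 98.13 mg/L.
Outfall 2: combined Q = 66000 L/s; C = (60900·98.13 + 5100·2040)/66000 = 248.2 mg/L.

248 mg/L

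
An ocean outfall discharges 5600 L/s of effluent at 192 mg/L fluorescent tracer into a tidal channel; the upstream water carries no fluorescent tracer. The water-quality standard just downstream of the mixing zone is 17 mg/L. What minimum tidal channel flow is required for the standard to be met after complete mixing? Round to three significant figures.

57600 L/s

Set C_mix = 17: (Q·0 + 5600·192.0) / (Q + 5600) = 17
→ Q = 5600·(192.0 − 17)/(17 − 0) = 57650 L/s.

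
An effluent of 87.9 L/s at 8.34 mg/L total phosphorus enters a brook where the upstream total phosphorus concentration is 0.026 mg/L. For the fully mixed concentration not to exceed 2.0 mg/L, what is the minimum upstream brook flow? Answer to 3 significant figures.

282 L/s

Set C_mix = 2.0: (Q·0.02600 + 87.90·8.340) / (Q + 87.90) = 2.0
→ Q = 87.90·(8.340 − 2.0)/(2.0 − 0.02600) = 282.3 L/s.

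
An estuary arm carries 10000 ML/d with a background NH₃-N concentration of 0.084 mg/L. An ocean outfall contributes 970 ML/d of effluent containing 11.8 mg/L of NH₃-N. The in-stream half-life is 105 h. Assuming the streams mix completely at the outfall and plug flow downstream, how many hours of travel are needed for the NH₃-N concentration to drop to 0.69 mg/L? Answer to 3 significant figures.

Mass balance: C = (10000·0.08400 + 970.0·11.80) / 10970 = 12290/10970 = 1.120 mg/L.
Half-life 105 h → k = ln 2 / 105 = 0.006601 h⁻¹ = 0.1584 d⁻¹.
1.120·exp(−k·t) = 0.69 → t = ln(1.120/0.69)/k = 264100 s = 73.37 h.

73.4 h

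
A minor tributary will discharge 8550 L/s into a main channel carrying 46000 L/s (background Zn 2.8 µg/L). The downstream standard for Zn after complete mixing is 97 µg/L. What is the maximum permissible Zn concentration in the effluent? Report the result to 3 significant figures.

At the limit, (Qr·Cr + Qe·Cₑ)/(Qr + Qe) = 97:
Cₑ = (54550·97 − 46000·2.800) / 8550 = 603.8 µg/L.

604 µg/L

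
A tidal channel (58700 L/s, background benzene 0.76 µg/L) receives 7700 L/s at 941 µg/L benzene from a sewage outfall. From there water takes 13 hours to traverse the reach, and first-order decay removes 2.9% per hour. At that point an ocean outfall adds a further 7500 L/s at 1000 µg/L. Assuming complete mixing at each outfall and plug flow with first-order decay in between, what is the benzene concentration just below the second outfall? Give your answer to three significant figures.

Mixed concentration C = ΣQC/ΣQ = (58700·0.7600 + 7700·941.0) / 66400 = 7290000/66400 = 109.8 µg/L; combined flow 66400 L/s.
2.9%/h lost → k = −ln(1 − 0.029) = 0.02943 h⁻¹.
First-order decay: C = 109.8·exp(−k·t) = 109.8·0.6821 = 74.89 µg/L.
At the second outfall, C = (66400·74.89 + 7500·1000) / (66400 + 7500) = 168.8 µg/L.

169 µg/L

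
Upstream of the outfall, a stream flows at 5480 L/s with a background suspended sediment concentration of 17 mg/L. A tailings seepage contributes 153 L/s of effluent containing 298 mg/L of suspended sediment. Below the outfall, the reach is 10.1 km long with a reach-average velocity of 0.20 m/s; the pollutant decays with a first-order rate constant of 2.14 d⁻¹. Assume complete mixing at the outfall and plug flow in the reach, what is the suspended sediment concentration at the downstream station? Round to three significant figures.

7.05 mg/L

Mass balance: C = (5480·17.00 + 153.0·298.0) / 5633 = 138800/5633 = 24.63 mg/L.
Travel time t = 10.1·1000 / 0.20 = 50500 s = 14.03 h.
After decay, C = 24.63 × e^(−kt) = 24.63 × 0.2863 = 7.052 mg/L.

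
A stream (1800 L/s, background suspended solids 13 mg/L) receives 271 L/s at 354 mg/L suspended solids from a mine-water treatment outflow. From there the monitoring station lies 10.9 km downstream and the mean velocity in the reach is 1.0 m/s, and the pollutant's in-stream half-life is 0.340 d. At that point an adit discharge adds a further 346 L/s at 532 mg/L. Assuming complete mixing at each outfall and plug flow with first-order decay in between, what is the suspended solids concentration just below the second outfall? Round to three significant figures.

Mixed concentration C = ΣQC/ΣQ = (1800·13.00 + 271.0·354.0) / 2071 = 119300/2071 = 57.62 mg/L; combined flow 2071 L/s.
Travel time t = 10.9·1000 / 1.0 = 10900 s = 3.028 h.
Half-life 0.340 d → k = ln 2 / 0.340 = 2.039 d⁻¹.
After decay, C = 57.62 × e^(−kt) = 57.62 × 0.7732 = 44.55 mg/L.
At the second outfall, C = (2071·44.55 + 346.0·532.0) / (2071 + 346.0) = 114.3 mg/L.

114 mg/L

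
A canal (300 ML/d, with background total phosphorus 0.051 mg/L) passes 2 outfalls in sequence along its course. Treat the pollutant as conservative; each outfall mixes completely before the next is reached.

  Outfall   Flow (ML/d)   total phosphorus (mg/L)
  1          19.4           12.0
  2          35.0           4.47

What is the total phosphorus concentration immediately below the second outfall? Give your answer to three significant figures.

After outfall 1: Q = 300.0 + 19.40 = 319.4 ML/d; C = (300.0·0.05100 + 19.40·12.00)/319.4 = 0.7768 mg/L.
After outfall 2: Q = 319.4 + 35.00 = 354.4 ML/d; C = (319.4·0.7768 + 35.00·4.470)/354.4 = 1.142 mg/L.

1.14 mg/L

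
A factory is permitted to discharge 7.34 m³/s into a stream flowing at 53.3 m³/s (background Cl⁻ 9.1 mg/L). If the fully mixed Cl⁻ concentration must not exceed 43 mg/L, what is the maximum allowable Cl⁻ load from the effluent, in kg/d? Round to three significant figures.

183000 kg/d

Mass balance at the limit: 53.30·9.100 + 7.340·Cₑ = 60.64·43 → Cₑ = 289.2 mg/L.
Load = 7.340 m³/s × 289.2 g/m³ × 86 400 s/d = 183400 kg/d.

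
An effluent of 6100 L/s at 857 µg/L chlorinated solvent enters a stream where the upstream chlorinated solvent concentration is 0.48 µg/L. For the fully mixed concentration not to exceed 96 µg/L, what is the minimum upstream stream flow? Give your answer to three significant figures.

48600 L/s

Set C_mix = 96: (Q·0.4800 + 6100·857.0) / (Q + 6100) = 96
→ Q = 6100·(857.0 − 96)/(96 − 0.4800) = 48600 L/s.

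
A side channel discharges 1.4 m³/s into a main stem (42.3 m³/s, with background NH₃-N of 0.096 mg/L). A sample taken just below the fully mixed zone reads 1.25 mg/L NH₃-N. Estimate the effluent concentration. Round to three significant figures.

Mass balance: 42.30·0.09600 + 1.400·Cₑ = 43.70·1.250
→ Cₑ = (43.70·1.250 − 42.30·0.09600) / 1.400 = 36.12 mg/L.

36.1 mg/L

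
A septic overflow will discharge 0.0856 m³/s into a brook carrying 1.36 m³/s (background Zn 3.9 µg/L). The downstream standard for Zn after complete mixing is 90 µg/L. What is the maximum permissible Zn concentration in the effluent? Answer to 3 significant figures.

At the limit, (Qr·Cr + Qe·Cₑ)/(Qr + Qe) = 90:
Cₑ = (1.446·90 − 1.360·3.900) / 0.08560 = 1458 µg/L.

1460 µg/L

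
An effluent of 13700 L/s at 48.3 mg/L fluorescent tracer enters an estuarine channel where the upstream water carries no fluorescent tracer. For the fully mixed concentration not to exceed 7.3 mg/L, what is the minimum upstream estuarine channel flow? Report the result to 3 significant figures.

76900 L/s

Set C_mix = 7.3: (Q·0 + 13700·48.30) / (Q + 13700) = 7.3
→ Q = 13700·(48.30 − 7.3)/(7.3 − 0) = 76950 L/s.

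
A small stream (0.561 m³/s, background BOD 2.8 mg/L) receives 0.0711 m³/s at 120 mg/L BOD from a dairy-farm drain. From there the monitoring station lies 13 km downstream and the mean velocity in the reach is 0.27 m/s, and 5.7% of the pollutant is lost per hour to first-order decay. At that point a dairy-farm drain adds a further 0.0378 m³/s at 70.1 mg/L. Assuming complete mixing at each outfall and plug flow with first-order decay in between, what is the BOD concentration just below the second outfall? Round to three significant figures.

Mass balance: C = (0.5610·2.800 + 0.07110·120.0) / 0.6321 = 10.10/0.6321 = 15.98 mg/L; combined flow 0.6321 m³/s.
Travel time t = 13·1000 / 0.27 = 48150 s = 13.37 h.
5.7%/h lost → k = −ln(1 − 0.057) = 0.05869 h⁻¹.
Decay over the reach: 15.98·exp(−kt) = 15.98·0.4561 = 7.291 mg/L.
Second outfall: C = (0.6321·7.291 + 0.03780·70.10)/0.6699 = 10.83 mg/L.

10.8 mg/L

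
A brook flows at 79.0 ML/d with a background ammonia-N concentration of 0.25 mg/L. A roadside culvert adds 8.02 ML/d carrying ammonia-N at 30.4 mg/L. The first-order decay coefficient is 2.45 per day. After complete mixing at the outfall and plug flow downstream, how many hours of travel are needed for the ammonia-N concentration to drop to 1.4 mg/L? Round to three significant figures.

Flow-weighted average: C = (79.00·0.2500 + 8.020·30.40) / 87.02 = 263.6/87.02 = 3.029 mg/L.
3.029·exp(−k·t) = 1.4 → t = ln(3.029/1.4)/k = 27210 s = 7.559 h.

7.56 h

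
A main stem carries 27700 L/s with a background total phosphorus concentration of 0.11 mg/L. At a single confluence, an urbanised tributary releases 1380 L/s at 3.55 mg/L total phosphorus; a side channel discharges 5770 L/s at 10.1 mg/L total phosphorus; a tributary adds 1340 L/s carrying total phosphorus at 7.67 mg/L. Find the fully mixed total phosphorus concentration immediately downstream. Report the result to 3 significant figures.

2.11 mg/L

After mixing, C = (27700·0.1100 + 1380·3.550 + 5770·10.10 + 1340·7.670) / 36190 = 76500/36190 = 2.114 mg/L.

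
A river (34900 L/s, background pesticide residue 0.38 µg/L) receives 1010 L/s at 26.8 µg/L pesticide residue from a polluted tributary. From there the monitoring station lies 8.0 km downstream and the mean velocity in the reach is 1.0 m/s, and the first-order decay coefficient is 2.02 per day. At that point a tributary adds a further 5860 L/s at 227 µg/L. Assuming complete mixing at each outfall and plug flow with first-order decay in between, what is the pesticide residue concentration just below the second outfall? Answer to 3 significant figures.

After mixing, C = (34900·0.3800 + 1010·26.80) / 35910 = 40330/35910 = 1.123 µg/L; combined flow 35910 L/s.
Travel time t = 8.0·1000 / 1.0 = 8000 s = 2.222 h.
Decay over the reach: 1.123·exp(−kt) = 1.123·0.8294 = 0.9315 µg/L.
At the second outfall, C = (35910·0.9315 + 5860·227.0) / (35910 + 5860) = 32.65 µg/L.

32.6 µg/L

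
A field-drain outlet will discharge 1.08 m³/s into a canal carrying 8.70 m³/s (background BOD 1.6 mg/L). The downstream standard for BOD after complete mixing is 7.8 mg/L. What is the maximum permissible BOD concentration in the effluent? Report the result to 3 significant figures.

57.7 mg/L

At the limit, (Qr·Cr + Qe·Cₑ)/(Qr + Qe) = 7.8:
Cₑ = (9.780·7.8 − 8.700·1.600) / 1.080 = 57.74 mg/L.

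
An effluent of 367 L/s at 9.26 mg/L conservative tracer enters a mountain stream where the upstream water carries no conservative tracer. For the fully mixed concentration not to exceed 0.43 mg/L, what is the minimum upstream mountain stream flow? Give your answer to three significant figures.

7540 L/s

Set C_mix = 0.43: (Q·0 + 367.0·9.260) / (Q + 367.0) = 0.43
→ Q = 367.0·(9.260 − 0.43)/(0.43 − 0) = 7536 L/s.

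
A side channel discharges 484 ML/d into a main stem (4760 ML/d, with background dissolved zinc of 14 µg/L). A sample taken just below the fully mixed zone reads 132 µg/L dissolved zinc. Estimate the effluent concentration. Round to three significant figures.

1290 µg/L

Mass balance: 4760·14.00 + 484.0·Cₑ = 5244·132.0
→ Cₑ = (5244·132.0 − 4760·14.00) / 484.0 = 1292 µg/L.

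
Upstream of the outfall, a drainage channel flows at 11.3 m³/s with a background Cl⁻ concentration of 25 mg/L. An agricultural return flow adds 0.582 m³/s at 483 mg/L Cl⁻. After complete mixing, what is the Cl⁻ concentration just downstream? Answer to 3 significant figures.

Mass balance: C = (11.30·25.00 + 0.5820·483.0) / 11.88 = 563.6/11.88 = 47.43 mg/L.

47.4 mg/L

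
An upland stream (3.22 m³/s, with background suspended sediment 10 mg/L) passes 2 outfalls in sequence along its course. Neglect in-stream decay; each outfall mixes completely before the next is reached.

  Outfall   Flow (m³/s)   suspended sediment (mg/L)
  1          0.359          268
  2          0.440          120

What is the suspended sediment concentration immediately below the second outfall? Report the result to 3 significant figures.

45.1 mg/L

Outfall 1: combined Q = 3.579 m³/s; C = (3.220·10.00 + 0.3590·268.0)/3.579 = 35.88 mg/L.
Outfall 2: combined Q = 4.019 m³/s; C = (3.579·35.88 + 0.4400·120.0)/4.019 = 45.09 mg/L.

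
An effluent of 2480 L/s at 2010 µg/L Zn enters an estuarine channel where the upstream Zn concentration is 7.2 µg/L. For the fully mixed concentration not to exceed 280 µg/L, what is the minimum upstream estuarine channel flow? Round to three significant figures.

15700 L/s

Set C_mix = 280: (Q·7.200 + 2480·2010) / (Q + 2480) = 280
→ Q = 2480·(2010 − 280)/(280 − 7.200) = 15730 L/s.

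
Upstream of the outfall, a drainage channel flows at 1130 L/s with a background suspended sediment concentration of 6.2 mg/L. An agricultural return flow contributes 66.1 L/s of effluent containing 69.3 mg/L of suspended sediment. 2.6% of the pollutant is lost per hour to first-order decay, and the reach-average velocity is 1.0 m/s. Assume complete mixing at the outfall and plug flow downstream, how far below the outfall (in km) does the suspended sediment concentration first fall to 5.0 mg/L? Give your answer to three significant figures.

90.4 km

Flow-weighted average: C = (1130·6.200 + 66.10·69.30) / 1196 = 11590/1196 = 9.687 mg/L.
2.6%/h lost → k = −ln(1 − 0.026) = 0.02634 h⁻¹.
Set 9.687·exp(−k·t) = 5.0 → t = ln(9.687/5.0)/k = 90380 s = 25.10 h.
Distance = v·t = 1.0·90380 = 90380 m = 90.38 km.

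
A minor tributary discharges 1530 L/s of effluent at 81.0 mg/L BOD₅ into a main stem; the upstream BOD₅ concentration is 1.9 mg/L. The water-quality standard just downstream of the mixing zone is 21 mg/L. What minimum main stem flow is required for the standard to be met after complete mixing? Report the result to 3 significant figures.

4810 L/s

Set C_mix = 21: (Q·1.900 + 1530·81.00) / (Q + 1530) = 21
→ Q = 1530·(81.00 − 21)/(21 − 1.900) = 4806 L/s.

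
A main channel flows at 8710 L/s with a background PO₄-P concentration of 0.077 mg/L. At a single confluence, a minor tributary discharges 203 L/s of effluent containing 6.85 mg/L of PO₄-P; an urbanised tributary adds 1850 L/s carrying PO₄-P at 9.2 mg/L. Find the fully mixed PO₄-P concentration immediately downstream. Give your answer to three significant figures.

Conservation of mass: C = (8710·0.07700 + 203.0·6.850 + 1850·9.200) / 10760 = 19080/10760 = 1.773 mg/L.

1.77 mg/L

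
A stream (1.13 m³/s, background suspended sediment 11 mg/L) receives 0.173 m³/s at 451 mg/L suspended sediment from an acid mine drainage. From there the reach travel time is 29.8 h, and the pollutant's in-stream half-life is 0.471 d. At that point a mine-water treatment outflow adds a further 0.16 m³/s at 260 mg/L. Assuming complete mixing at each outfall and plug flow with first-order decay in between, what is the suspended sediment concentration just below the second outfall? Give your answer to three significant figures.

After mixing, C = (1.130·11.00 + 0.1730·451.0) / 1.303 = 90.45/1.303 = 69.42 mg/L; combined flow 1.303 m³/s.
Half-life 0.471 d → k = ln 2 / 0.471 = 1.472 d⁻¹.
After decay, C = 69.42 × e^(−kt) = 69.42 × 0.1608 = 11.17 mg/L.
At the second outfall, C = (1.303·11.17 + 0.1600·260.0) / (1.303 + 0.1600) = 38.38 mg/L.

38.4 mg/L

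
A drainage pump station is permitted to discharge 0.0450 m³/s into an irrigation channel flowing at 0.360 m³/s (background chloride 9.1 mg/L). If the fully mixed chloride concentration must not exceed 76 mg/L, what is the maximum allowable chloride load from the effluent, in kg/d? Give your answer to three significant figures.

Mass balance at the limit: 0.3600·9.100 + 0.04500·Cₑ = 0.4050·76 → Cₑ = 611.2 mg/L.
Load = 0.04500 m³/s × 611.2 g/m³ × 86 400 s/d = 2376 kg/d.

2380 kg/d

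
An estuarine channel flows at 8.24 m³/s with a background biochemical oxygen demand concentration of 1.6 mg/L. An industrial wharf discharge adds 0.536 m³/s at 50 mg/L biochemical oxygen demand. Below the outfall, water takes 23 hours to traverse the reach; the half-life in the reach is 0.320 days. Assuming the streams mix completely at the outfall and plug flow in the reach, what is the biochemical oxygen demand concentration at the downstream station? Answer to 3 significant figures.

After mixing, C = (8.240·1.600 + 0.5360·50.00) / 8.776 = 39.98/8.776 = 4.556 mg/L.
Half-life 0.320 d → k = ln 2 / 0.320 = 2.166 d⁻¹.
After decay, C = 4.556 × e^(−kt) = 4.556 × 0.1255 = 0.5716 mg/L.

0.572 mg/L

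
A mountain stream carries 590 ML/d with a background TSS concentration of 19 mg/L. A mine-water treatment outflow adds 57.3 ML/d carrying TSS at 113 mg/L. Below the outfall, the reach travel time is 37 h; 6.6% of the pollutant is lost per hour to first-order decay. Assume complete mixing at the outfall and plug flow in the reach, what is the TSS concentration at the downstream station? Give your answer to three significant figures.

2.18 mg/L

After mixing, C = (590.0·19.00 + 57.30·113.0) / 647.3 = 17680/647.3 = 27.32 mg/L.
6.6%/h lost → k = −ln(1 − 0.066) = 0.06828 h⁻¹.
Decay over the reach: 27.32·exp(−kt) = 27.32·0.07995 = 2.184 mg/L.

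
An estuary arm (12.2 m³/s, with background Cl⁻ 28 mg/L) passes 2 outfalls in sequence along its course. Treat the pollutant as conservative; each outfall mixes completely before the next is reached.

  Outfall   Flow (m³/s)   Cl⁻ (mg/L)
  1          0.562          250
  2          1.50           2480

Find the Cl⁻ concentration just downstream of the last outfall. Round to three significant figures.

295 mg/L

After outfall 1: Q = 12.20 + 0.5620 = 12.76 m³/s; C = (12.20·28.00 + 0.5620·250.0)/12.76 = 37.78 mg/L.
After outfall 2: Q = 12.76 + 1.500 = 14.26 m³/s; C = (12.76·37.78 + 1.500·2480)/14.26 = 294.6 mg/L.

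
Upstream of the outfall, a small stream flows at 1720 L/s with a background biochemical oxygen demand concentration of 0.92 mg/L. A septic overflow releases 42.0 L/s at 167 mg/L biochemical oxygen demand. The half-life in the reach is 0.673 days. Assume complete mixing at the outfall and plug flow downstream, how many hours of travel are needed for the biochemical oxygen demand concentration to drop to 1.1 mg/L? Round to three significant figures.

34.7 h

Conservation of mass: C = (1720·0.9200 + 42.00·167.0) / 1762 = 8596/1762 = 4.879 mg/L.
Half-life 0.673 d → k = ln 2 / 0.673 = 1.030 d⁻¹.
4.879·exp(−k·t) = 1.1 → t = ln(4.879/1.1)/k = 125000 s = 34.71 h.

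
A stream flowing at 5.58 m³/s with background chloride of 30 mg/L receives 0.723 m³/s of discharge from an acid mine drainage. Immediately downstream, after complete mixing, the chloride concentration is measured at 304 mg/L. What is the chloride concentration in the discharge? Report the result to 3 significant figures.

Mass balance: 5.580·30.00 + 0.7230·Cₑ = 6.303·304.0
→ Cₑ = (6.303·304.0 − 5.580·30.00) / 0.7230 = 2419 mg/L.

2420 mg/L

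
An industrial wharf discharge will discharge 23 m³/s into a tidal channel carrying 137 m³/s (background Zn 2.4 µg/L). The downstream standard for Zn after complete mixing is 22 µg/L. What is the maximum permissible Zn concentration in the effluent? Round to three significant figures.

At the limit, (Qr·Cr + Qe·Cₑ)/(Qr + Qe) = 22:
Cₑ = (160.0·22 − 137.0·2.400) / 23.00 = 138.7 µg/L.

139 µg/L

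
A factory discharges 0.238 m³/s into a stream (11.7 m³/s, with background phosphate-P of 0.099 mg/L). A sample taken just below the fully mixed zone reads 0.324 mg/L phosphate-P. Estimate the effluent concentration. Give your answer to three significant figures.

Mass balance: 11.70·0.09900 + 0.2380·Cₑ = 11.94·0.3240
→ Cₑ = (11.94·0.3240 − 11.70·0.09900) / 0.2380 = 11.38 mg/L.

11.4 mg/L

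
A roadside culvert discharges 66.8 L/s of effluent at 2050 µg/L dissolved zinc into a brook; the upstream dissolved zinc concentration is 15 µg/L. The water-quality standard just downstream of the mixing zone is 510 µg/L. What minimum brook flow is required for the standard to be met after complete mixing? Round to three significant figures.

208 L/s

Set C_mix = 510: (Q·15.00 + 66.80·2050) / (Q + 66.80) = 510
→ Q = 66.80·(2050 − 510)/(510 − 15.00) = 207.8 L/s.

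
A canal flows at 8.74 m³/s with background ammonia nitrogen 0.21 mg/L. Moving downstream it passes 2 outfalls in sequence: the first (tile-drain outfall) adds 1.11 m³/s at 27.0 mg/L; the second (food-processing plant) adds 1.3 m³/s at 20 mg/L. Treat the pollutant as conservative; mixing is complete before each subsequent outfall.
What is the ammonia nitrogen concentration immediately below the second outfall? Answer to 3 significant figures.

5.18 mg/L

Outfall 1: combined Q = 9.850 m³/s; C = (8.740·0.2100 + 1.110·27.00)/9.850 = 3.229 mg/L.
Outfall 2: combined Q = 11.15 m³/s; C = (9.850·3.229 + 1.300·20.00)/11.15 = 5.184 mg/L.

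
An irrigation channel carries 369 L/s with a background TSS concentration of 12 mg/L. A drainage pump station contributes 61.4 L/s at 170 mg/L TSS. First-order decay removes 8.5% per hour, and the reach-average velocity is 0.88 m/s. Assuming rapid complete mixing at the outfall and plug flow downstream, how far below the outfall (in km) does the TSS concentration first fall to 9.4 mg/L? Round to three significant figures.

Mass balance: C = (369.0·12.00 + 61.40·170.0) / 430.4 = 14870/430.4 = 34.54 mg/L.
8.5%/h lost → k = −ln(1 − 0.085) = 0.08883 h⁻¹.
Set 34.54·exp(−k·t) = 9.4 → t = ln(34.54/9.4)/k = 52740 s = 14.65 h.
Distance = v·t = 0.88·52740 = 46410 m = 46.41 km.

46.4 km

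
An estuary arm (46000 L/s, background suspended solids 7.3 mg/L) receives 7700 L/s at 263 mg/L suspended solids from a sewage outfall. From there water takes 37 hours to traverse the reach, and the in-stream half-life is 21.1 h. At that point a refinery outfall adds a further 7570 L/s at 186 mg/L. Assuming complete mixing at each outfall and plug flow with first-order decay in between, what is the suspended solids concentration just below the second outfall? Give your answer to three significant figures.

Conservation of mass: C = (46000·7.300 + 7700·263.0) / 53700 = 2361000/53700 = 43.96 mg/L; combined flow 53700 L/s.
Half-life 21.1 h → k = ln 2 / 21.1 = 0.03285 h⁻¹ = 0.7884 d⁻¹.
Decay over the reach: 43.96·exp(−kt) = 43.96·0.2966 = 13.04 mg/L.
Second outfall: C = (53700·13.04 + 7570·186.0)/61270 = 34.41 mg/L.

34.4 mg/L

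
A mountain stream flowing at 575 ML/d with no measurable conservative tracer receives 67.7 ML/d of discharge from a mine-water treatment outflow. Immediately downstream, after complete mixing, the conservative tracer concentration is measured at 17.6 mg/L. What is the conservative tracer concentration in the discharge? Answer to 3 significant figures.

167 mg/L

Mass balance: 575.0·0 + 67.70·Cₑ = 642.7·17.60
→ Cₑ = (642.7·17.60 − 575.0·0) / 67.70 = 167.1 mg/L.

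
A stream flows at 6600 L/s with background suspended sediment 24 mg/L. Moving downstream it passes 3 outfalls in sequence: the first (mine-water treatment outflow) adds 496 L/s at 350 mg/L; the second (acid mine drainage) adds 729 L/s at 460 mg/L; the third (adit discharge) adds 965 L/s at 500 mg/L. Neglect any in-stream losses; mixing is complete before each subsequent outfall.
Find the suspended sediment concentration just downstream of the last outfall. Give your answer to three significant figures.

Outfall 1: combined Q = 7096 L/s; C = (6600·24.00 + 496.0·350.0)/7096 = 46.79 mg/L.
Outfall 2: combined Q = 7825 L/s; C = (7096·46.79 + 729.0·460.0)/7825 = 85.28 mg/L.
Outfall 3: combined Q = 8790 L/s; C = (7825·85.28 + 965.0·500.0)/8790 = 130.8 mg/L.

131 mg/L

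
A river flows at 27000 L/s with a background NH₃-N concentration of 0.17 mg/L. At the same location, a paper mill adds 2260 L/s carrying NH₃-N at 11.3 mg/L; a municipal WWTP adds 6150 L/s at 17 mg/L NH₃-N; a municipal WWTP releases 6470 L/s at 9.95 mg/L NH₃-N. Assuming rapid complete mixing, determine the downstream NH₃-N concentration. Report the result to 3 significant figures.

4.75 mg/L

Mass balance: C = (27000·0.1700 + 2260·11.30 + 6150·17.00 + 6470·9.950) / 41880 = 199100/41880 = 4.753 mg/L.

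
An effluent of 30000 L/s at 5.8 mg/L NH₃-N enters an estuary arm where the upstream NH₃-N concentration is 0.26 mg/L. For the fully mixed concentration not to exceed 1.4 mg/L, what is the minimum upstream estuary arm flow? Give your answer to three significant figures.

116000 L/s

Set C_mix = 1.4: (Q·0.2600 + 30000·5.800) / (Q + 30000) = 1.4
→ Q = 30000·(5.800 − 1.4)/(1.4 − 0.2600) = 115800 L/s.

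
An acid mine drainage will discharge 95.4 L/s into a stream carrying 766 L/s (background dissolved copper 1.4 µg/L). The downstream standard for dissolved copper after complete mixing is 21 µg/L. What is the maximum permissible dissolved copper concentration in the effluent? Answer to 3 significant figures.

178 µg/L

At the limit, (Qr·Cr + Qe·Cₑ)/(Qr + Qe) = 21:
Cₑ = (861.4·21 − 766.0·1.400) / 95.40 = 178.4 µg/L.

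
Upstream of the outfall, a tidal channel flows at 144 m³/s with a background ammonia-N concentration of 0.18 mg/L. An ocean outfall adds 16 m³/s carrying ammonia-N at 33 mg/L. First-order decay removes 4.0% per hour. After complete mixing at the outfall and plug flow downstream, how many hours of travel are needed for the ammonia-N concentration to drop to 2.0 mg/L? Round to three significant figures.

13.4 h

After mixing, C = (144.0·0.1800 + 16.00·33.00) / 160.0 = 553.9/160.0 = 3.462 mg/L.
4.0%/h lost → k = −ln(1 − 0.04) = 0.04082 h⁻¹.
3.462·exp(−k·t) = 2.0 → t = ln(3.462/2.0)/k = 48390 s = 13.44 h.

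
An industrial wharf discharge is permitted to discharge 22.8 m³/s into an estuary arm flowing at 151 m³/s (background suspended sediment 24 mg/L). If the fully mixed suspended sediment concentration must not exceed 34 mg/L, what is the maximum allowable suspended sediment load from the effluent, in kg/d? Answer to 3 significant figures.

197000 kg/d

Mass balance at the limit: 151.0·24.00 + 22.80·Cₑ = 173.8·34 → Cₑ = 100.2 mg/L.
Load = 22.80 m³/s × 100.2 g/m³ × 86 400 s/d = 197400 kg/d.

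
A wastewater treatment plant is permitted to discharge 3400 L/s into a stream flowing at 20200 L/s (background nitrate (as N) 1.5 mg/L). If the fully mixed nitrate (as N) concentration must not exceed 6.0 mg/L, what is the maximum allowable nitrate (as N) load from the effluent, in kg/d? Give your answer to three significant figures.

Mass balance at the limit: 20200·1.500 + 3400·Cₑ = 23600·6.0 → Cₑ = 32.74 mg/L.
3400 L/s = 3.400 m³/s. Load = 3.400 m³/s × 32.74 g/m³ × 86 400 s/d = 9616 kg/d.

9620 kg/d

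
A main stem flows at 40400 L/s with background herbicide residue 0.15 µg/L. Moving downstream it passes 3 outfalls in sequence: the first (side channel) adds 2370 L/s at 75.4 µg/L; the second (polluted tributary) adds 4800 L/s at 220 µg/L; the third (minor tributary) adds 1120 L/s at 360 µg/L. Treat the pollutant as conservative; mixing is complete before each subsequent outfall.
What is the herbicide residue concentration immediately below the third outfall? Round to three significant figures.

33.8 µg/L

After outfall 1: Q = 40400 + 2370 = 42770 L/s; C = (40400·0.1500 + 2370·75.40)/42770 = 4.320 µg/L.
After outfall 2: Q = 42770 + 4800 = 47570 L/s; C = (42770·4.320 + 4800·220.0)/47570 = 26.08 µg/L.
After outfall 3: Q = 47570 + 1120 = 48690 L/s; C = (47570·26.08 + 1120·360.0)/48690 = 33.76 µg/L.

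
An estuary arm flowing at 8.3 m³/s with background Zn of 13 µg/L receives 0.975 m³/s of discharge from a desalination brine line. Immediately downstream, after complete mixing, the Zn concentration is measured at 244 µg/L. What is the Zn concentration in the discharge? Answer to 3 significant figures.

Mass balance: 8.300·13.00 + 0.9750·Cₑ = 9.275·244.0
→ Cₑ = (9.275·244.0 − 8.300·13.00) / 0.9750 = 2210 µg/L.

2210 µg/L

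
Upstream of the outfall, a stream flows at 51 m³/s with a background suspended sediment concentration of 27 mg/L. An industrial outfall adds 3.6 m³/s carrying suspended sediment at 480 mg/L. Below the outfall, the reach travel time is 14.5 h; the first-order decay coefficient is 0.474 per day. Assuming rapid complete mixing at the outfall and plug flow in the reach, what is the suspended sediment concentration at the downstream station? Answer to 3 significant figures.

Mass balance: C = (51.00·27.00 + 3.600·480.0) / 54.60 = 3105/54.60 = 56.87 mg/L.
First-order decay: C = 56.87·exp(−k·t) = 56.87·0.7510 = 42.71 mg/L.

42.7 mg/L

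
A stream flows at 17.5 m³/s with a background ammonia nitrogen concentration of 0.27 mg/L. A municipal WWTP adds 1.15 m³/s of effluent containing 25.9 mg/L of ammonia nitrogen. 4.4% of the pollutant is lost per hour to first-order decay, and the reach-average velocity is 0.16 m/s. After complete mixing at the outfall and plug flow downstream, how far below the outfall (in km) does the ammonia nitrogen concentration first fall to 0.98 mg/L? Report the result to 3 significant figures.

Conservation of mass: C = (17.50·0.2700 + 1.150·25.90) / 18.65 = 34.51/18.65 = 1.850 mg/L.
4.4%/h lost → k = −ln(1 − 0.044) = 0.04500 h⁻¹.
Set 1.850·exp(−k·t) = 0.98 → t = ln(1.850/0.98)/k = 50850 s = 14.13 h.
Distance = v·t = 0.16·50850 = 8136 m = 8.136 km.

8.14 km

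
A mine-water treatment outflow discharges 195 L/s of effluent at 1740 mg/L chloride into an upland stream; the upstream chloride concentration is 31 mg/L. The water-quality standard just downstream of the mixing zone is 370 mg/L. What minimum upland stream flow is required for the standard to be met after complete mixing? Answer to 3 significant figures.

Set C_mix = 370: (Q·31.00 + 195.0·1740) / (Q + 195.0) = 370
→ Q = 195.0·(1740 − 370)/(370 − 31.00) = 788.1 L/s.

788 L/s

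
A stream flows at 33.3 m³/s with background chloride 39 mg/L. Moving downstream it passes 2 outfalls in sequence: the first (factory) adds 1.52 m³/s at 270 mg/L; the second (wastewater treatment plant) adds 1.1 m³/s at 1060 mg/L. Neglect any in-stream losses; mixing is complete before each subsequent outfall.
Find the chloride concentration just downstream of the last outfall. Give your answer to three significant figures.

Below outfall 1: Q → 34.82 m³/s, C = (33.30·39.00 + 1.520·270.0)/34.82 = 49.08 mg/L.
Below outfall 2: Q → 35.92 m³/s, C = (34.82·49.08 + 1.100·1060)/35.92 = 80.04 mg/L.

80.0 mg/L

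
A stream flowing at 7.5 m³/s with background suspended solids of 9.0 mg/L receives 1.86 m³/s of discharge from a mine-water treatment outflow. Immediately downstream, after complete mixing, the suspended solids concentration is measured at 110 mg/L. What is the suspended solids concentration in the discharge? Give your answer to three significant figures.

Mass balance: 7.500·9.000 + 1.860·Cₑ = 9.360·110.0
→ Cₑ = (9.360·110.0 − 7.500·9.000) / 1.860 = 517.3 mg/L.

517 mg/L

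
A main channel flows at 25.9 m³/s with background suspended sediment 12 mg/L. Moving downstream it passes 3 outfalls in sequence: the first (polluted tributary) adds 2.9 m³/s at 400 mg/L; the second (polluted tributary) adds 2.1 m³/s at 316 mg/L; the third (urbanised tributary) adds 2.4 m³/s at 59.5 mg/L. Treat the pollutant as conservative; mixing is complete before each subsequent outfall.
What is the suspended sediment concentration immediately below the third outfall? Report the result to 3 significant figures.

68.4 mg/L

Outfall 1: combined Q = 28.80 m³/s; C = (25.90·12.00 + 2.900·400.0)/28.80 = 51.07 mg/L.
Outfall 2: combined Q = 30.90 m³/s; C = (28.80·51.07 + 2.100·316.0)/30.90 = 69.07 mg/L.
Outfall 3: combined Q = 33.30 m³/s; C = (30.90·69.07 + 2.400·59.50)/33.30 = 68.38 mg/L.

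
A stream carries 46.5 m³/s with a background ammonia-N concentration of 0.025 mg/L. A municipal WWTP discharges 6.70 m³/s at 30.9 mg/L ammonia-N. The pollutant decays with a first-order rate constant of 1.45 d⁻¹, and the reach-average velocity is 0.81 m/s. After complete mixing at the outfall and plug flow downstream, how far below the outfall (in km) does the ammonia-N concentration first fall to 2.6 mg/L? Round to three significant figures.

19.7 km

Conservation of mass: C = (46.50·0.02500 + 6.700·30.90) / 53.20 = 208.2/53.20 = 3.913 mg/L.
Set 3.913·exp(−k·t) = 2.6 → t = ln(3.913/2.6)/k = 24360 s = 6.768 h.
Distance = v·t = 0.81·24360 = 19740 m = 19.74 km.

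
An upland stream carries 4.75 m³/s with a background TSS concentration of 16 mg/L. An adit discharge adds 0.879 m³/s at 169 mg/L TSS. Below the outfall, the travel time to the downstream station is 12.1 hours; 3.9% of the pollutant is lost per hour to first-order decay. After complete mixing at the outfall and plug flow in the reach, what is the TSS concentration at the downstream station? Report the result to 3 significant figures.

Conservation of mass: C = (4.750·16.00 + 0.8790·169.0) / 5.629 = 224.6/5.629 = 39.89 mg/L.
3.9%/h lost → k = −ln(1 − 0.039) = 0.03978 h⁻¹.
Applying C = C₀e^(−kt): 39.89 × 0.6179 = 24.65 mg/L.

24.7 mg/L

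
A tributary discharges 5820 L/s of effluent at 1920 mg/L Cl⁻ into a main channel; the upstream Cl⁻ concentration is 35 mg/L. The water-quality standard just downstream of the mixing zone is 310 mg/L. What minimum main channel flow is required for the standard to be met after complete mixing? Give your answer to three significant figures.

34100 L/s

Set C_mix = 310: (Q·35.00 + 5820·1920) / (Q + 5820) = 310
→ Q = 5820·(1920 − 310)/(310 − 35.00) = 34070 L/s.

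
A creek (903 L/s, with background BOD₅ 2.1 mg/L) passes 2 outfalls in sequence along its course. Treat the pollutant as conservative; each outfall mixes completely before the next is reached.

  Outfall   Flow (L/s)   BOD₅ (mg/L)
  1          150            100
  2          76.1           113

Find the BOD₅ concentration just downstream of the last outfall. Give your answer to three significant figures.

22.6 mg/L

After outfall 1: Q = 903.0 + 150.0 = 1053 L/s; C = (903.0·2.100 + 150.0·100.0)/1053 = 16.05 mg/L.
After outfall 2: Q = 1053 + 76.10 = 1129 L/s; C = (1053·16.05 + 76.10·113.0)/1129 = 22.58 mg/L.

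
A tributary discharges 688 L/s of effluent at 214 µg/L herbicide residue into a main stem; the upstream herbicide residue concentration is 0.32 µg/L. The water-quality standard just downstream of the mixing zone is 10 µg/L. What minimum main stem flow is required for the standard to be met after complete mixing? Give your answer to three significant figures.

Set C_mix = 10: (Q·0.3200 + 688.0·214.0) / (Q + 688.0) = 10
→ Q = 688.0·(214.0 − 10)/(10 − 0.3200) = 14500 L/s.

14500 L/s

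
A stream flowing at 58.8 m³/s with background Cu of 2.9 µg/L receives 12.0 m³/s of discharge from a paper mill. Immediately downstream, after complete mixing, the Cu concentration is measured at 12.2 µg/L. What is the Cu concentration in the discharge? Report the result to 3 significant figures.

57.8 µg/L

Mass balance: 58.80·2.900 + 12.00·Cₑ = 70.80·12.20
→ Cₑ = (70.80·12.20 − 58.80·2.900) / 12.00 = 57.77 µg/L.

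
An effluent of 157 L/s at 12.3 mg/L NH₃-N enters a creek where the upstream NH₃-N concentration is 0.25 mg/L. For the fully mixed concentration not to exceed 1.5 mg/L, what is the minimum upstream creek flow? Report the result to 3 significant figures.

1360 L/s

Set C_mix = 1.5: (Q·0.2500 + 157.0·12.30) / (Q + 157.0) = 1.5
→ Q = 157.0·(12.30 − 1.5)/(1.5 − 0.2500) = 1356 L/s.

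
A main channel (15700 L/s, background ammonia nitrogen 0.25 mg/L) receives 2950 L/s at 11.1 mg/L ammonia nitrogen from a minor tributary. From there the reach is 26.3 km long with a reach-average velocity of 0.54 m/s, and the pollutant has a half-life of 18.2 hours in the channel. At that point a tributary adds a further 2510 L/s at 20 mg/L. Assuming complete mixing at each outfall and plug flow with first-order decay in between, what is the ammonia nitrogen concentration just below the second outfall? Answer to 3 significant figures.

3.41 mg/L

Flow-weighted average: C = (15700·0.2500 + 2950·11.10) / 18650 = 36670/18650 = 1.966 mg/L; combined flow 18650 L/s.
Travel time t = 26.3·1000 / 0.54 = 48700 s = 13.53 h.
Half-life 18.2 h → k = ln 2 / 18.2 = 0.03809 h⁻¹ = 0.9140 d⁻¹.
After decay, C = 1.966 × e^(−kt) = 1.966 × 0.5974 = 1.175 mg/L.
Second outfall: C = (18650·1.175 + 2510·20.00)/21160 = 3.408 mg/L.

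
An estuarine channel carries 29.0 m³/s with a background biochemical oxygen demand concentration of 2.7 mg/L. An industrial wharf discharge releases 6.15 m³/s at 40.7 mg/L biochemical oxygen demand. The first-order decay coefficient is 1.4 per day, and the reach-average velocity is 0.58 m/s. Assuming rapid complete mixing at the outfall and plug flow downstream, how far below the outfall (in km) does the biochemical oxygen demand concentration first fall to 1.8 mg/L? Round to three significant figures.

59.0 km

Mass balance: C = (29.00·2.700 + 6.150·40.70) / 35.15 = 328.6/35.15 = 9.349 mg/L.
Set 9.349·exp(−k·t) = 1.8 → t = ln(9.349/1.8)/k = 101700 s = 28.24 h.
Distance = v·t = 0.58·101700 = 58970 m = 58.97 km.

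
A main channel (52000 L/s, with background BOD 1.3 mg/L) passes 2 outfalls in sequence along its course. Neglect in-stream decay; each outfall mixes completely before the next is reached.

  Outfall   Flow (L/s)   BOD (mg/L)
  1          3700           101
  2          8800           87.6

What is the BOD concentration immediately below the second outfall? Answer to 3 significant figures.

18.8 mg/L

Outfall 1: combined Q = 55700 L/s; C = (52000·1.300 + 3700·101.0)/55700 = 7.923 mg/L.
Outfall 2: combined Q = 64500 L/s; C = (55700·7.923 + 8800·87.60)/64500 = 18.79 mg/L.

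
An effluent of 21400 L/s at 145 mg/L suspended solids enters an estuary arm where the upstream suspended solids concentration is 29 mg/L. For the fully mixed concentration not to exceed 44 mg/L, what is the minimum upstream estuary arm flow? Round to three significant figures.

Set C_mix = 44: (Q·29.00 + 21400·145.0) / (Q + 21400) = 44
→ Q = 21400·(145.0 − 44)/(44 − 29.00) = 144100 L/s.

144000 L/s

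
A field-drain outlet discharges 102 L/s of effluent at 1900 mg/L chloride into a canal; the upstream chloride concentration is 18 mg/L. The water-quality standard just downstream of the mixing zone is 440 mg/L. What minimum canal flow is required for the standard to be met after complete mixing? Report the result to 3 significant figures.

Set C_mix = 440: (Q·18.00 + 102.0·1900) / (Q + 102.0) = 440
→ Q = 102.0·(1900 − 440)/(440 − 18.00) = 352.9 L/s.

353 L/s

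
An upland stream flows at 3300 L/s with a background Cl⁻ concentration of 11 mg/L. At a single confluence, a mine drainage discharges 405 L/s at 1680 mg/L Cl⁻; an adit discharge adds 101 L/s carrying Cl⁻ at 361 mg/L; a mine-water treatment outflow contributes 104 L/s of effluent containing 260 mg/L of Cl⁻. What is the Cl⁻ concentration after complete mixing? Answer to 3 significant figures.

200 mg/L

Flow-weighted average: C = (3300·11.00 + 405.0·1680 + 101.0·361.0 + 104.0·260.0) / 3910 = 780200/3910 = 199.5 mg/L.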